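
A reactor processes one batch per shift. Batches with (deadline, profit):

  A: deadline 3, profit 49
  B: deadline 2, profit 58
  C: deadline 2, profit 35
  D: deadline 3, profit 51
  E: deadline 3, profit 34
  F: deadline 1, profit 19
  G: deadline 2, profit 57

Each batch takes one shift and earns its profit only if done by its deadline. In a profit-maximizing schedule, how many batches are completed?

3

Take jobs in profit order; each goes to the latest open slot no later than its deadline.
Profit order: B=58 G=57 D=51 A=49 C=35 E=34 F=19
Assign: B→slot 2, G→slot 1, D→slot 3, A skipped, C skipped, E skipped, F skipped.
Slots: [1:G] [2:B] [3:D]
3 of 7 scheduled.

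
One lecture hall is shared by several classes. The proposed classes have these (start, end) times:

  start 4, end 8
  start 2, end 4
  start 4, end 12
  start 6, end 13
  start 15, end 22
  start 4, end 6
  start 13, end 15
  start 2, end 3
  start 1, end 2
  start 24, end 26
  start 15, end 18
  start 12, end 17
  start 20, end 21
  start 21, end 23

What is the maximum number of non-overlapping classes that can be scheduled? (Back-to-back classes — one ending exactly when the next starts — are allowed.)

Sort by end time and greedily take each interval whose start is ≥ the last chosen end.
Sorted by end: (1,2)  (2,3)  (2,4)  (4,6)  (4,8)  (4,12)  (6,13)  (13,15)  (12,17)  (15,18)  (20,21)  (15,22)  (21,23)  (24,26)
take (1,2); take (2,3); skip (2,4); take (4,6); skip (4,8); take (6,13); take (13,15); skip (12,17); take (15,18); take (20,21); skip (15,22); take (21,23); take (24,26).
Selected 9 classes.

9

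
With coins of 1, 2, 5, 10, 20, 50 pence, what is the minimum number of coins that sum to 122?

Use the largest denomination that fits, subtract, and repeat.
122 = 2×50 + 1×20 + 1×2
Total coins = 2 + 1 + 1 = 4

4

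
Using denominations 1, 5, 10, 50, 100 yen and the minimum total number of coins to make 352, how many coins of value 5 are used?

0

Use the largest denomination that fits, subtract, and repeat.
352 = 3×100 + 1×50 + 2×1
Count of 5: 0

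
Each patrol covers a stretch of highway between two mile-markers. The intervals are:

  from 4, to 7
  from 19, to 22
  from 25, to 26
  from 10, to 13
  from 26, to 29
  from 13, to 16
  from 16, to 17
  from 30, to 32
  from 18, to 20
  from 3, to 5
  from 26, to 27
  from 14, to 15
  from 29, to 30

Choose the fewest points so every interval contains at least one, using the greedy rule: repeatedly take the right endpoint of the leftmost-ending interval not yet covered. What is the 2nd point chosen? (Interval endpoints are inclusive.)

Sorted: [3,5] [4,7] [10,13] [14,15] [13,16] [16,17] [18,20] [19,22] [25,26] [26,27] [26,29] [29,30] [30,32]
{[3,5],[4,7]} hit by 5; {[10,13]} hit by 13; {[14,15],[13,16]} hit by 15; {[16,17]} hit by 17; {[18,20],[19,22]} hit by 20; {[25,26],[26,27],[26,29]} hit by 26; {[29,30],[30,32]} hit by 30.
Points: 5, 13, 15, 17, 20, 26, 30 (7 total).

13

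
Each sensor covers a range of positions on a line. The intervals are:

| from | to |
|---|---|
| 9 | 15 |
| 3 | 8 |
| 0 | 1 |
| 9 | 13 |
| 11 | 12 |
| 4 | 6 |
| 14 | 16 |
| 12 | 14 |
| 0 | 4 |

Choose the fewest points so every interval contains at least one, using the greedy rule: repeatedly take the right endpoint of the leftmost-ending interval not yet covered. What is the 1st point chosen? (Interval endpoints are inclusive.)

By right end: [0,1]  [0,4]  [4,6]  [3,8]  [11,12]  [9,13]  [12,14]  [9,15]  [14,16]
[0,1] uncovered → point at 1; [4,6] uncovered → point at 6; [11,12] uncovered → point at 12; [14,16] uncovered → point at 16.
Points: 1, 6, 12, 16 (4 total).

1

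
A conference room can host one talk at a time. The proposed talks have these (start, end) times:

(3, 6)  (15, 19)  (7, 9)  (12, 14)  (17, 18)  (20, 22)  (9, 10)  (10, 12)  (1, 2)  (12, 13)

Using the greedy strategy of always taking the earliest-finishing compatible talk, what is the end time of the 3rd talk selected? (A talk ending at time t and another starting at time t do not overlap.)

9

Sorted by end: (1,2)  (3,6)  (7,9)  (9,10)  (10,12)  (12,13)  (12,14)  (17,18)  (15,19)  (20,22)
take (1,2); take (3,6); take (7,9); take (9,10); take (10,12); take (12,13); take (17,18); skip (15,19); take (20,22).
Selected: (1,2) (3,6) (7,9) (9,10) (10,12) (12,13) (17,18) (20,22)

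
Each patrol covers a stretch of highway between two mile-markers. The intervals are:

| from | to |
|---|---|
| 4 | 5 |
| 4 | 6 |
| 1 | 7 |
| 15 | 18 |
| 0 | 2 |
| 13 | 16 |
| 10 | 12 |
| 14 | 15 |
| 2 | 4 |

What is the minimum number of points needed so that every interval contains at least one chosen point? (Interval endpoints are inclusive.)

4

Sort by right endpoint; whenever an interval is uncovered, place a point at its right end.
By right end: [0,2]  [2,4]  [4,5]  [4,6]  [1,7]  [10,12]  [14,15]  [13,16]  [15,18]
[0,2] uncovered → point at 2; [4,5] uncovered → point at 5; [10,12] uncovered → point at 12; [14,15] uncovered → point at 15.
Points: 2, 5, 12, 15 (4 total).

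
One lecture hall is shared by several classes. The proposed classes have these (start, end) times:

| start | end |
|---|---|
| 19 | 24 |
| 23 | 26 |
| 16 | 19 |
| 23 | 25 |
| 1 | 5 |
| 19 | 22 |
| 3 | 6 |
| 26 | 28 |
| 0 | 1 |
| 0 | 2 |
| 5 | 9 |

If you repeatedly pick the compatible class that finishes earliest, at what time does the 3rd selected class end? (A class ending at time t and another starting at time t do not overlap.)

9

Sort by end time and greedily take each interval whose start is ≥ the last chosen end.
Sorted by end: (0,1)  (0,2)  (1,5)  (3,6)  (5,9)  (16,19)  (19,22)  (19,24)  (23,25)  (23,26)  (26,28)
take (0,1); take (1,5); skip (3,6); take (5,9); take (16,19); take (19,22); skip (19,24); take (23,25); take (26,28).
Selected: (0,1) (1,5) (5,9) (16,19) (19,22) (23,25) (26,28)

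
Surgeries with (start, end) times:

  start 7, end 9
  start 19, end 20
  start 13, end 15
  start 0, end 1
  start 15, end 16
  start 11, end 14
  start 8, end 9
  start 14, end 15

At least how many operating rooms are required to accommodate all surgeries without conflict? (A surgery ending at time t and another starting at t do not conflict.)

The answer is the maximum number of intervals overlapping at any instant.
Events (time:±→running): 0:+→1 1:-→0 7:+→1 8:+→2 … peak 2.

2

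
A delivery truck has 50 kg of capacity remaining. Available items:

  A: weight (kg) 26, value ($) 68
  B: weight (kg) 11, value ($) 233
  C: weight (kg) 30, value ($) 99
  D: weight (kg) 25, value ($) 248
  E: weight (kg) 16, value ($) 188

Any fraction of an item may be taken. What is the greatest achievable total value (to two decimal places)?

649.16

Ratios (sorted): B 21.18, E 11.75, D 9.92, C 3.30, A 2.62
take B (11 @ 233); take E (16 @ 188); take 23/25 of D → 228.16. Capacity used 50/50.
Total value = 649.16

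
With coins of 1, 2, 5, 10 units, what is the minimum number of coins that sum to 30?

Use the largest denomination that fits, subtract, and repeat.
30 − 3×10→0
Total coins = 3 = 3

3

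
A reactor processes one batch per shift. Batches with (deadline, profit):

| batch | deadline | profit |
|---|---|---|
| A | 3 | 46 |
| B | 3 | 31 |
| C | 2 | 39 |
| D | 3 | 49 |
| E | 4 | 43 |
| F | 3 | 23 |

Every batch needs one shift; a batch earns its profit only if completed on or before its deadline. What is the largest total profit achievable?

177

Sort by profit descending; place each in the latest free slot ≤ its deadline.
By profit: D(d3,49), A(d3,46), E(d4,43), C(d2,39), B(d3,31), F(d3,23)
D→slot 3; A→slot 2; E→slot 4; C→slot 1; B skipped; F skipped.
Profit = 39 + 46 + 49 + 43 = 177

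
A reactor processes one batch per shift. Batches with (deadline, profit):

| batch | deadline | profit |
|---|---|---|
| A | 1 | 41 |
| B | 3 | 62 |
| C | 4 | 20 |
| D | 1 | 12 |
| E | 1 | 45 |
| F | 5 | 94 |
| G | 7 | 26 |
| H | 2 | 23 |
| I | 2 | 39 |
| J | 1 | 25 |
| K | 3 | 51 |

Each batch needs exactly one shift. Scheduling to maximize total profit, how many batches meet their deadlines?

6

Take jobs in profit order; each goes to the latest open slot no later than its deadline.
By profit: F(d5,94), B(d3,62), K(d3,51), E(d1,45), A(d1,41), I(d2,39), G(d7,26), J(d1,25), H(d2,23), C(d4,20), D(d1,12)
F→slot 5; B→slot 3; K→slot 2; E→slot 1; A skipped; I skipped; G→slot 7; J skipped; H skipped; C→slot 4; D skipped.
6 of 11 scheduled.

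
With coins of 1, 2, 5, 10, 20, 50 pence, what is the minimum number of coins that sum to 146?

6

Greedy: take as many of the largest coin as possible, then repeat with the remainder.
146 = 2×50 + 2×20 + 1×5 + 1×1
Total coins = 2 + 2 + 1 + 1 = 6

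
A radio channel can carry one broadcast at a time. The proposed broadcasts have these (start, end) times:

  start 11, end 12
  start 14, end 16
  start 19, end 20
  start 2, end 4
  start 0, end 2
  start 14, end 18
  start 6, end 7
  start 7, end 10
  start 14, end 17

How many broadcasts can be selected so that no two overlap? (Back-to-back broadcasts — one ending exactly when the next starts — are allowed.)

Order by finish time; keep every interval that doesn't clash with the previous kept one.
Sorted by end: (0,2)  (2,4)  (6,7)  (7,10)  (11,12)  (14,16)  (14,17)  (14,18)  (19,20)
take (0,2); take (2,4); take (6,7); take (7,10); take (11,12); take (14,16); skip (14,18); take (19,20).
Selected 7 broadcasts.

7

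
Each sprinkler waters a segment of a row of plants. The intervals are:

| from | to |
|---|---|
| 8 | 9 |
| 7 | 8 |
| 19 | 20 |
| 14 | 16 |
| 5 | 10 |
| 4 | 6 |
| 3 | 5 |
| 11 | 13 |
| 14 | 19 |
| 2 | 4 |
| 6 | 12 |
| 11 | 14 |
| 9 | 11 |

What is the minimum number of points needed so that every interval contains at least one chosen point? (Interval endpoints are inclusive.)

5

Sort by right endpoint; whenever an interval is uncovered, place a point at its right end.
Sorted: [2,4] [3,5] [4,6] [7,8] [8,9] [5,10] [9,11] [6,12] [11,13] [11,14] [14,16] [14,19] [19,20]
{[2,4],[3,5],[4,6]} hit by 4; {[7,8],[8,9],[5,10]} hit by 8; {[9,11],[6,12],[11,13],[11,14]} hit by 11; {[14,16],[14,19]} hit by 16; {[19,20]} hit by 20.
Points: 4, 8, 11, 16, 20 (5 total).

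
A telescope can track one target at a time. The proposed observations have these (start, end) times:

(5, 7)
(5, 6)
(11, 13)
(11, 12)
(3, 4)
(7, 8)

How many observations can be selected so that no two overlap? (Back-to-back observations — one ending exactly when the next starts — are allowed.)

4

Order by finish time; keep every interval that doesn't clash with the previous kept one.
Sorted by end: (3,4)  (5,6)  (5,7)  (7,8)  (11,12)  (11,13)
take (3,4); take (5,6); take (7,8); take (11,12).
Selected 4 observations.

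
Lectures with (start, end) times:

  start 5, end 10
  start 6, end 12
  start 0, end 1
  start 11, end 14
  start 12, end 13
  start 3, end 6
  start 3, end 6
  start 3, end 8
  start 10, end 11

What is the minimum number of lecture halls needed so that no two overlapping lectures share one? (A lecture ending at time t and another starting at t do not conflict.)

The answer is the maximum number of intervals overlapping at any instant.
starts: [0, 3, 3, 3, 5, 6, 10, 11, 12]
ends:   [1, 6, 6, 8, 10, 11, 12, 13, 14]
s0→1 e1→0 s3→1 s3→2 s3→3 s5→4  — peak 4.

4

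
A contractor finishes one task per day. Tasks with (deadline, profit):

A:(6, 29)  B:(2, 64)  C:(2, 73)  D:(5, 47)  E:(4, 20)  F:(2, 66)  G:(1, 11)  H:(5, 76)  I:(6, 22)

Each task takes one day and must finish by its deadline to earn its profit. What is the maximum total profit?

Take jobs in profit order; each goes to the latest open slot no later than its deadline.
By profit: H(d5,76), C(d2,73), F(d2,66), B(d2,64), D(d5,47), A(d6,29), I(d6,22), E(d4,20), G(d1,11)
H→slot 5; C→slot 2; F→slot 1; B skipped; D→slot 4; A→slot 6; I→slot 3; E skipped; G skipped.
Profit = 66 + 73 + 22 + 47 + 76 + 29 = 313

313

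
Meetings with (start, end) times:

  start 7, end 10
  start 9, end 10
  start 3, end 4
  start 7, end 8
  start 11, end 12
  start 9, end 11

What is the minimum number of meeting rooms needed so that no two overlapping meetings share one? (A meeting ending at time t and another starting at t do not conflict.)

Events (time:±→running): 3:+→1 4:-→0 7:+→1 7:+→2 8:-→1 9:+→2 9:+→3 … peak 3.

3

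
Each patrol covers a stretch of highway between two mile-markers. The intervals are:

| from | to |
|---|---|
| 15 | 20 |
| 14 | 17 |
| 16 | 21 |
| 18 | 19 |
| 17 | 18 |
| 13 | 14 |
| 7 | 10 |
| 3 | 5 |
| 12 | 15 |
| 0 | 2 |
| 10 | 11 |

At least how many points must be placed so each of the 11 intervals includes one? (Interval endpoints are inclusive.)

Sort by right endpoint; whenever an interval is uncovered, place a point at its right end.
Sorted: [0,2] [3,5] [7,10] [10,11] [13,14] [12,15] [14,17] [17,18] [18,19] [15,20] [16,21]
{[0,2]} hit by 2; {[3,5]} hit by 5; {[7,10],[10,11]} hit by 10; {[13,14],[12,15],[14,17]} hit by 14; {[17,18],[18,19],[15,20],[16,21]} hit by 18.
Points: 2, 5, 10, 14, 18 (5 total).

5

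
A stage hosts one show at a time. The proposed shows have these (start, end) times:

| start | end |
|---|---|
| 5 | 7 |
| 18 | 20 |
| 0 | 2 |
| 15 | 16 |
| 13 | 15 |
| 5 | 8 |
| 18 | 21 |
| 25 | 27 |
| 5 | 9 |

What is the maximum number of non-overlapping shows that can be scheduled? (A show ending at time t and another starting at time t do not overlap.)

Order by finish time; keep every interval that doesn't clash with the previous kept one.
Sorted by end: (0,2)  (5,7)  (5,8)  (5,9)  (13,15)  (15,16)  (18,20)  (18,21)  (25,27)
take (0,2); take (5,7); skip (5,8); take (13,15); take (15,16); take (18,20); take (25,27).
Selected 6 shows.

6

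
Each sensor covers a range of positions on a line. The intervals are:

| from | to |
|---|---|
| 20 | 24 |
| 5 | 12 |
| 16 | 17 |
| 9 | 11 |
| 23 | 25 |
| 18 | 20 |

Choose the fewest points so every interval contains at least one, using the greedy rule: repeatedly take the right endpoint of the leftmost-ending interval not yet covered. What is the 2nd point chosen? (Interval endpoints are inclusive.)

Sorted: [9,11] [5,12] [16,17] [18,20] [20,24] [23,25]
{[9,11],[5,12]} hit by 11; {[16,17]} hit by 17; {[18,20],[20,24]} hit by 20; {[23,25]} hit by 25.
Points: 11, 17, 20, 25 (4 total).

17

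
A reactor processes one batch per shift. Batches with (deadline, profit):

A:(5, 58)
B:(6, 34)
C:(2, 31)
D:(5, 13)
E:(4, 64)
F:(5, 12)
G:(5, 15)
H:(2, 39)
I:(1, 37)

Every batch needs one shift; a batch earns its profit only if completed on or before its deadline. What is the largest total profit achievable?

247

Sort by profit descending; place each in the latest free slot ≤ its deadline.
Profit order: E=64 A=58 H=39 I=37 B=34 C=31 G=15 D=13 F=12
Assign: E→slot 4, A→slot 5, H→slot 2, I→slot 1, B→slot 6, C skipped, G→slot 3, D skipped, F skipped.
Slots: [1:I] [2:H] [3:G] [4:E] [5:A] [6:B]
Profit = 37 + 39 + 15 + 64 + 58 + 34 = 247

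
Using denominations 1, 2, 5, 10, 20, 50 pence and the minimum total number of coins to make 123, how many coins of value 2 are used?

1

123 − 2×50→23 − 1×20→3 − 1×2→1 − 1×1→0
Count of 2: 1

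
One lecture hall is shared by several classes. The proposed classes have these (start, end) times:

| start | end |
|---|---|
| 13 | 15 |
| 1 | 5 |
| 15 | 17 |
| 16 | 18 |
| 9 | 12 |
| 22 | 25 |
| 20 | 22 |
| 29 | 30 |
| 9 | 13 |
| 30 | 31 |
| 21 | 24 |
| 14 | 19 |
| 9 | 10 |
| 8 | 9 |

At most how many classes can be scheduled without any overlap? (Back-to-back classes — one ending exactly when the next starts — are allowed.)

By end time: (1,5), (8,9), (9,10), (9,12), (9,13), (13,15), (15,17), (16,18), (14,19), (20,22), (21,24), (22,25), (29,30), (30,31).
Pick (1,5); next start ≥ 5 → (8,9); next start ≥ 9 → (9,10); next start ≥ 10 → (13,15); next start ≥ 15 → (15,17); next start ≥ 17 → (20,22); next start ≥ 22 → (22,25); next start ≥ 25 → (29,30); next start ≥ 30 → (30,31).
Selected 9 classes.

9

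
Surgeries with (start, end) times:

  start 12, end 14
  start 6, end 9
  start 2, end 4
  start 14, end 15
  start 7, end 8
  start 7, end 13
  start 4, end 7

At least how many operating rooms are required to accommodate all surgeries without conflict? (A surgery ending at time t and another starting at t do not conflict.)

3

Events (time:±→running): 2:+→1 4:-→0 4:+→1 6:+→2 7:-→1 7:+→2 7:+→3 … peak 3.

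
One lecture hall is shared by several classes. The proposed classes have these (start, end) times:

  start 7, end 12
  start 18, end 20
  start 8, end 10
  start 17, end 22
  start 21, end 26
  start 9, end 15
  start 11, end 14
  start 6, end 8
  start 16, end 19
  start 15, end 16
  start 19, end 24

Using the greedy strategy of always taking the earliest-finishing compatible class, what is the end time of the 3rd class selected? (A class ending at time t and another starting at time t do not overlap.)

Order by finish time; keep every interval that doesn't clash with the previous kept one.
Sorted by end: (6,8)  (8,10)  (7,12)  (11,14)  (9,15)  (15,16)  (16,19)  (18,20)  (17,22)  (19,24)  (21,26)
take (6,8); take (8,10); take (11,14); take (15,16); take (16,19); skip (17,22); take (19,24).
Selected: (6,8) (8,10) (11,14) (15,16) (16,19) (19,24)

14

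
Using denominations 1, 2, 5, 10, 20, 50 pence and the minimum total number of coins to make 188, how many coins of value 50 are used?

3

Greedy: take as many of the largest coin as possible, then repeat with the remainder.
188 = 3×50 + 1×20 + 1×10 + 1×5 + 1×2 + 1×1
Count of 50: 3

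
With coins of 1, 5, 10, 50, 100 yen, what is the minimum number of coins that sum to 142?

7

Use the largest denomination that fits, subtract, and repeat.
142 = 1×100 + 4×10 + 2×1
Total coins = 1 + 4 + 2 = 7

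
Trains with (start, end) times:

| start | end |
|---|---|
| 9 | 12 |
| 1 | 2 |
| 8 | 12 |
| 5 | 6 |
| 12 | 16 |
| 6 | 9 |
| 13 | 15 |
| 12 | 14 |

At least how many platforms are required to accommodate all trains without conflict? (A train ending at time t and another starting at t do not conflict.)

The answer is the maximum number of intervals overlapping at any instant.
starts: [1, 5, 6, 8, 9, 12, 12, 13]
ends:   [2, 6, 9, 12, 12, 14, 15, 16]
s1→1 e2→0 s5→1 e6→0 s6→1 s8→2 e9→1 s9→2 e12→1 e12→0 s12→1 s12→2 s13→3  — peak 3.

3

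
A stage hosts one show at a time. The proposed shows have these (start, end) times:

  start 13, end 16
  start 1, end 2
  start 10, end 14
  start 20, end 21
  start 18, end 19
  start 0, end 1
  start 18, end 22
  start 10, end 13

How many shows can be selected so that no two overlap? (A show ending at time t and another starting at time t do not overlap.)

6

Sort by end time and greedily take each interval whose start is ≥ the last chosen end.
By end time: (0,1), (1,2), (10,13), (10,14), (13,16), (18,19), (20,21), (18,22).
Pick (0,1); next start ≥ 1 → (1,2); next start ≥ 2 → (10,13); next start ≥ 13 → (13,16); next start ≥ 16 → (18,19); next start ≥ 19 → (20,21).
Selected 6 shows.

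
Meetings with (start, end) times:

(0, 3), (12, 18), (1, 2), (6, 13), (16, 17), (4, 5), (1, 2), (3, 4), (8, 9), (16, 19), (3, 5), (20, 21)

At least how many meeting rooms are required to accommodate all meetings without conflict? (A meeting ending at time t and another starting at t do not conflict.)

starts: [0, 1, 1, 3, 3, 4, 6, 8, 12, 16, 16, 20]
ends:   [2, 2, 3, 4, 5, 5, 9, 13, 17, 18, 19, 21]
s0→1 s1→2 s1→3  — peak 3.

3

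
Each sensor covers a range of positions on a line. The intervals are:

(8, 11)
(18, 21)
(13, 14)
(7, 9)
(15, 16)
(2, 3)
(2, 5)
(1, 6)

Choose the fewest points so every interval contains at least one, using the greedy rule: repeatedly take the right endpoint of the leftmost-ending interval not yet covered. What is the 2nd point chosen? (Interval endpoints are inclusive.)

Sort by right endpoint; whenever an interval is uncovered, place a point at its right end.
By right end: [2,3]  [2,5]  [1,6]  [7,9]  [8,11]  [13,14]  [15,16]  [18,21]
[2,3] uncovered → point at 3; [7,9] uncovered → point at 9; [13,14] uncovered → point at 14; [15,16] uncovered → point at 16; [18,21] uncovered → point at 21.
Points: 3, 9, 14, 16, 21 (5 total).

9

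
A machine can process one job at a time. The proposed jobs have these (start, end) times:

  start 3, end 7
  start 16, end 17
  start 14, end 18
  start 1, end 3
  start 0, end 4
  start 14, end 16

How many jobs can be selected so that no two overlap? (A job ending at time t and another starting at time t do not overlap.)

4

Order by finish time; keep every interval that doesn't clash with the previous kept one.
By end time: (1,3), (0,4), (3,7), (14,16), (16,17), (14,18).
Pick (1,3); next start ≥ 3 → (3,7); next start ≥ 7 → (14,16); next start ≥ 16 → (16,17).
Selected 4 jobs.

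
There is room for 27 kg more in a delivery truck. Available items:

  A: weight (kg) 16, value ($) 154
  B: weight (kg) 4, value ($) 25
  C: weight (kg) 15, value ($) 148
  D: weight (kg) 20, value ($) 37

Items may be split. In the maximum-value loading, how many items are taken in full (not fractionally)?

Order: C (148/15=9.87) > A (154/16=9.62) > B (25/4=6.25) > D (37/20=1.85)
Fill: take C (15 @ 148) → take 12/16 of A → 115.50; 27/27 used.
1 item(s) taken whole; one partial (take 12/16 of A).

1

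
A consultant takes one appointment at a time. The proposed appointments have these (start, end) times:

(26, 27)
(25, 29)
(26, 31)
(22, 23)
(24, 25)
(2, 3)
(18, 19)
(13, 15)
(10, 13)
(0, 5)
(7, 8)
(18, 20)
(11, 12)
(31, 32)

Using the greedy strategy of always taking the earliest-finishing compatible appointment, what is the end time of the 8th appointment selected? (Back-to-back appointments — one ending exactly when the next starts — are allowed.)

Sort by end time and greedily take each interval whose start is ≥ the last chosen end.
By end time: (2,3), (0,5), (7,8), (11,12), (10,13), (13,15), (18,19), (18,20), (22,23), (24,25), (26,27), (25,29), (26,31), (31,32).
Pick (2,3); next start ≥ 3 → (7,8); next start ≥ 8 → (11,12); next start ≥ 12 → (13,15); next start ≥ 15 → (18,19); next start ≥ 19 → (22,23); next start ≥ 23 → (24,25); next start ≥ 25 → (26,27); next start ≥ 27 → (31,32).
Selected: (2,3) (7,8) (11,12) (13,15) (18,19) (22,23) (24,25) (26,27) (31,32)

27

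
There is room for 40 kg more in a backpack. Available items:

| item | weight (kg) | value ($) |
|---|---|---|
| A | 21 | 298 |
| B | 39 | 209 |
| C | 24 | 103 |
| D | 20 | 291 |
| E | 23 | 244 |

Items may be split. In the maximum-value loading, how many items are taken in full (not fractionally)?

Sort by value per unit weight and fill in that order.
Ratios (sorted): D 14.55, A 14.19, E 10.61, B 5.36, C 4.29
take D (20 @ 291); take 20/21 of A → 283.81. Capacity used 40/40.
1 item(s) taken whole; one partial (take 20/21 of A).

1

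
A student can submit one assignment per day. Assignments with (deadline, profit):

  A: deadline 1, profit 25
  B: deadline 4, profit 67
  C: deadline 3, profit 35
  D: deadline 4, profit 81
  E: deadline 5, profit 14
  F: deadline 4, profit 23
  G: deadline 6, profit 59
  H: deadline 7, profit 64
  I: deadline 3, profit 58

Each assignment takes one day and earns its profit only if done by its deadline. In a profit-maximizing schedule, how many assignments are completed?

Sort by profit descending; place each in the latest free slot ≤ its deadline.
Profit order: D=81 B=67 H=64 G=59 I=58 C=35 A=25 F=23 E=14
Assign: D→slot 4, B→slot 3, H→slot 7, G→slot 6, I→slot 2, C→slot 1, A skipped, F skipped, E→slot 5.
Slots: [1:C] [2:I] [3:B] [4:D] [5:E] [6:G] [7:H]
7 of 9 scheduled.

7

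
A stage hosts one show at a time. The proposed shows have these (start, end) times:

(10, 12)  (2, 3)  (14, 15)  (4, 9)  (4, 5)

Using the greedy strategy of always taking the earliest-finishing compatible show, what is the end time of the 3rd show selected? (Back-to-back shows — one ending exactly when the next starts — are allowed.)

12

Sort by end time and greedily take each interval whose start is ≥ the last chosen end.
Sorted by end: (2,3)  (4,5)  (4,9)  (10,12)  (14,15)
take (2,3); take (4,5); take (10,12); take (14,15).
Selected: (2,3) (4,5) (10,12) (14,15)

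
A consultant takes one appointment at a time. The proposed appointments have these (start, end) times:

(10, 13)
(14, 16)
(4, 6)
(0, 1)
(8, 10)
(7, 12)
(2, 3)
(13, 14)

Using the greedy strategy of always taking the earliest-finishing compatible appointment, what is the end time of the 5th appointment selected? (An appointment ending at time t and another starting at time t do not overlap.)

13

Order by finish time; keep every interval that doesn't clash with the previous kept one.
Sorted by end: (0,1)  (2,3)  (4,6)  (8,10)  (7,12)  (10,13)  (13,14)  (14,16)
take (0,1); take (2,3); take (4,6); take (8,10); skip (7,12); take (10,13); take (13,14); take (14,16).
Selected: (0,1) (2,3) (4,6) (8,10) (10,13) (13,14) (14,16)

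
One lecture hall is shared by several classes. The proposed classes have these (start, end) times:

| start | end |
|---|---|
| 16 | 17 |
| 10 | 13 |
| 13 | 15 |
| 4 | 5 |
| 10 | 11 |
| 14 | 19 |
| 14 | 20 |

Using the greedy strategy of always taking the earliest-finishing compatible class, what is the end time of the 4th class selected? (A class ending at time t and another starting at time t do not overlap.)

17

By end time: (4,5), (10,11), (10,13), (13,15), (16,17), (14,19), (14,20).
Pick (4,5); next start ≥ 5 → (10,11); next start ≥ 11 → (13,15); next start ≥ 15 → (16,17).
Selected: (4,5) (10,11) (13,15) (16,17)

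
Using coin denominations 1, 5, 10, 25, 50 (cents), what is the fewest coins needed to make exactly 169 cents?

9

169 − 3×50→19 − 1×10→9 − 1×5→4 − 4×1→0
Total coins = 3 + 1 + 1 + 4 = 9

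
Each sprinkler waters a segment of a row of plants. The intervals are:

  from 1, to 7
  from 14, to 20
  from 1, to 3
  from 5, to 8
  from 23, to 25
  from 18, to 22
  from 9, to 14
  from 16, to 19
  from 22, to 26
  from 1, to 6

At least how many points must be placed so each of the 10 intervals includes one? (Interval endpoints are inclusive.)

5

By right end: [1,3]  [1,6]  [1,7]  [5,8]  [9,14]  [16,19]  [14,20]  [18,22]  [23,25]  [22,26]
[1,3] uncovered → point at 3; [5,8] uncovered → point at 8; [9,14] uncovered → point at 14; [16,19] uncovered → point at 19; [23,25] uncovered → point at 25.
Points: 3, 8, 14, 19, 25 (5 total).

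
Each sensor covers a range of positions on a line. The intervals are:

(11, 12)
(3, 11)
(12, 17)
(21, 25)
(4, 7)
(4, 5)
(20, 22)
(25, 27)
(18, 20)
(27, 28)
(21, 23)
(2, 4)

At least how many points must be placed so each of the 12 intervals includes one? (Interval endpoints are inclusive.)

5

By right end: [2,4]  [4,5]  [4,7]  [3,11]  [11,12]  [12,17]  [18,20]  [20,22]  [21,23]  [21,25]  [25,27]  [27,28]
[2,4] uncovered → point at 4; [11,12] uncovered → point at 12; [18,20] uncovered → point at 20; [21,23] uncovered → point at 23; [25,27] uncovered → point at 27.
Points: 4, 12, 20, 23, 27 (5 total).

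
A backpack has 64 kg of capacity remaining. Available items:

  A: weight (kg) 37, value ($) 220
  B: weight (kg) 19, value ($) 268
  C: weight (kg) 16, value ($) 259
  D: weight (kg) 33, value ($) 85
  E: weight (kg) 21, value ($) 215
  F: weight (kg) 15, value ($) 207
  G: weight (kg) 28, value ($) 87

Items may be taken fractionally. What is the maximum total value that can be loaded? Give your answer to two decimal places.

877.33

Order: C (259/16=16.19) > B (268/19=14.11) > F (207/15=13.80) > E (215/21=10.24) > A (220/37=5.95) > G (87/28=3.11) > D (85/33=2.58)
Fill: take C (16 @ 259) → take B (19 @ 268) → take F (15 @ 207) → take 14/21 of E → 143.33; 64/64 used.
Total value = 877.33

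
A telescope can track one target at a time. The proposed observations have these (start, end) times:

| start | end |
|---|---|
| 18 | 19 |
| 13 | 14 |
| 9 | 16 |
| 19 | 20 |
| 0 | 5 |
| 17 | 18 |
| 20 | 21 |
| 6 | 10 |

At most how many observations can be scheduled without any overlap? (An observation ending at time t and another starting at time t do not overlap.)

7

By end time: (0,5), (6,10), (13,14), (9,16), (17,18), (18,19), (19,20), (20,21).
Pick (0,5); next start ≥ 5 → (6,10); next start ≥ 10 → (13,14); next start ≥ 14 → (17,18); next start ≥ 18 → (18,19); next start ≥ 19 → (19,20); next start ≥ 20 → (20,21).
Selected 7 observations.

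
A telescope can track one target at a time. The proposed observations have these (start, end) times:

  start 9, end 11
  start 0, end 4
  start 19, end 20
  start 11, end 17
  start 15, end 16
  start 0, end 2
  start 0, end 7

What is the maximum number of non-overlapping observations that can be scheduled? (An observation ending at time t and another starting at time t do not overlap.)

4

Sort by end time and greedily take each interval whose start is ≥ the last chosen end.
By end time: (0,2), (0,4), (0,7), (9,11), (15,16), (11,17), (19,20).
Pick (0,2); next start ≥ 2 → (9,11); next start ≥ 11 → (15,16); next start ≥ 16 → (19,20).
Selected 4 observations.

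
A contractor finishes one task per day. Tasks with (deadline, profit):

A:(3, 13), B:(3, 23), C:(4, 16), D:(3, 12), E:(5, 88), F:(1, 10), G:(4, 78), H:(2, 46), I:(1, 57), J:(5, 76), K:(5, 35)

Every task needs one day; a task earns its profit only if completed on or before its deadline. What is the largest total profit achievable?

345

Sort by profit descending; place each in the latest free slot ≤ its deadline.
Profit order: E=88 G=78 J=76 I=57 H=46 K=35 B=23 C=16 A=13 D=12 F=10
Assign: E→slot 5, G→slot 4, J→slot 3, I→slot 1, H→slot 2, K skipped, B skipped, C skipped, A skipped, D skipped, F skipped.
Slots: [1:I] [2:H] [3:J] [4:G] [5:E]
Profit = 57 + 46 + 76 + 78 + 88 = 345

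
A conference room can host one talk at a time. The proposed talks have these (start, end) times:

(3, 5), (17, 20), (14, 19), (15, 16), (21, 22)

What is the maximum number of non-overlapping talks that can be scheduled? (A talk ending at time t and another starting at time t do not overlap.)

4

Sorted by end: (3,5)  (15,16)  (14,19)  (17,20)  (21,22)
take (3,5); take (15,16); take (17,20); take (21,22).
Selected 4 talks.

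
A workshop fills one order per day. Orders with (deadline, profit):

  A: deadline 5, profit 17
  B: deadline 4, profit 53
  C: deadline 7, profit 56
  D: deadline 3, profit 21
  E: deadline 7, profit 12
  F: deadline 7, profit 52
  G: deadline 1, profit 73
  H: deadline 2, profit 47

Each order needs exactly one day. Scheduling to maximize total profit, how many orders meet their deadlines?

Sort by profit descending; place each in the latest free slot ≤ its deadline.
Profit order: G=73 C=56 B=53 F=52 H=47 D=21 A=17 E=12
Assign: G→slot 1, C→slot 7, B→slot 4, F→slot 6, H→slot 2, D→slot 3, A→slot 5, E skipped.
Slots: [1:G] [2:H] [3:D] [4:B] [5:A] [6:F] [7:C]
7 of 8 scheduled.

7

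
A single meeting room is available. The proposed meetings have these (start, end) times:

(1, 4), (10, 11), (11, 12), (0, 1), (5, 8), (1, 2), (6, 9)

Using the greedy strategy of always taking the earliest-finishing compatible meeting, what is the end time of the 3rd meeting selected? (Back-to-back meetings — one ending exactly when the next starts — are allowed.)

By end time: (0,1), (1,2), (1,4), (5,8), (6,9), (10,11), (11,12).
Pick (0,1); next start ≥ 1 → (1,2); next start ≥ 2 → (5,8); next start ≥ 8 → (10,11); next start ≥ 11 → (11,12).
Selected: (0,1) (1,2) (5,8) (10,11) (11,12)

8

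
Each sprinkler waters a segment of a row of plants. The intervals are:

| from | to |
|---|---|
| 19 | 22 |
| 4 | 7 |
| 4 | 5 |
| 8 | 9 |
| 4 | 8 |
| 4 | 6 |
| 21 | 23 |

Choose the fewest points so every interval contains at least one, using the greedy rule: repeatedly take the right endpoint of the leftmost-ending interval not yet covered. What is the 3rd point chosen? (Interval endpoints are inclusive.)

Sort by right endpoint; whenever an interval is uncovered, place a point at its right end.
Sorted: [4,5] [4,6] [4,7] [4,8] [8,9] [19,22] [21,23]
{[4,5],[4,6],[4,7],[4,8]} hit by 5; {[8,9]} hit by 9; {[19,22],[21,23]} hit by 22.
Points: 5, 9, 22 (3 total).

22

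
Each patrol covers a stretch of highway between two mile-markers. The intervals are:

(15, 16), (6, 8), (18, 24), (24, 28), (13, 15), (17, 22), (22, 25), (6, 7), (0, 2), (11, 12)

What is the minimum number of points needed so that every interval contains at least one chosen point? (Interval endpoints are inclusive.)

Process intervals by earliest right end; each time one isn't hit yet, stab at its right endpoint.
Sorted: [0,2] [6,7] [6,8] [11,12] [13,15] [15,16] [17,22] [18,24] [22,25] [24,28]
{[0,2]} hit by 2; {[6,7],[6,8]} hit by 7; {[11,12]} hit by 12; {[13,15],[15,16]} hit by 15; {[17,22],[18,24],[22,25]} hit by 22; {[24,28]} hit by 28.
Points: 2, 7, 12, 15, 22, 28 (6 total).

6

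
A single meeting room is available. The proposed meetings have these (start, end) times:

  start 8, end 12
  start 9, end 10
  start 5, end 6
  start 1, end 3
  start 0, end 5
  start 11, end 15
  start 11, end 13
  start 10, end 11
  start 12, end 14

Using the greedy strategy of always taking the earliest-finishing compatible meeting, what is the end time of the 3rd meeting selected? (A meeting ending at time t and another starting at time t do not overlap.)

By end time: (1,3), (0,5), (5,6), (9,10), (10,11), (8,12), (11,13), (12,14), (11,15).
Pick (1,3); next start ≥ 3 → (5,6); next start ≥ 6 → (9,10); next start ≥ 10 → (10,11); next start ≥ 11 → (11,13).
Selected: (1,3) (5,6) (9,10) (10,11) (11,13)

10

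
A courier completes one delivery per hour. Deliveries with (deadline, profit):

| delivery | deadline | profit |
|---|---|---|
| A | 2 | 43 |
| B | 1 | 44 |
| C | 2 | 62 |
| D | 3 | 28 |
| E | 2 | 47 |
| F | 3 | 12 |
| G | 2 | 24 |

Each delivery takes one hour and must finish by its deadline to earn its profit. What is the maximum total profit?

Take jobs in profit order; each goes to the latest open slot no later than its deadline.
By profit: C(d2,62), E(d2,47), B(d1,44), A(d2,43), D(d3,28), G(d2,24), F(d3,12)
C→slot 2; E→slot 1; B skipped; A skipped; D→slot 3; G skipped; F skipped.
Profit = 47 + 62 + 28 = 137

137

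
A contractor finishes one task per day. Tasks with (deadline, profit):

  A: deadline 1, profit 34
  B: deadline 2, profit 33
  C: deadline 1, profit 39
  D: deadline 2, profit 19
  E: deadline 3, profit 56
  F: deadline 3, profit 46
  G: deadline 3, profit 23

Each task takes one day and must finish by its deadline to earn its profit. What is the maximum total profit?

141

By profit: E(d3,56), F(d3,46), C(d1,39), A(d1,34), B(d2,33), G(d3,23), D(d2,19)
E→slot 3; F→slot 2; C→slot 1; A skipped; B skipped; G skipped; D skipped.
Profit = 39 + 46 + 56 = 141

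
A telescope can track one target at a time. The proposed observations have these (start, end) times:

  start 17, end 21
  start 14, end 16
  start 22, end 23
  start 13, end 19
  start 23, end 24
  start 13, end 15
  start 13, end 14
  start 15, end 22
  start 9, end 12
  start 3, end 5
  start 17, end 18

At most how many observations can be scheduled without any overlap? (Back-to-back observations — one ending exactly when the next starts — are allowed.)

Sort by end time and greedily take each interval whose start is ≥ the last chosen end.
By end time: (3,5), (9,12), (13,14), (13,15), (14,16), (17,18), (13,19), (17,21), (15,22), (22,23), (23,24).
Pick (3,5); next start ≥ 5 → (9,12); next start ≥ 12 → (13,14); next start ≥ 14 → (14,16); next start ≥ 16 → (17,18); next start ≥ 18 → (22,23); next start ≥ 23 → (23,24).
Selected 7 observations.

7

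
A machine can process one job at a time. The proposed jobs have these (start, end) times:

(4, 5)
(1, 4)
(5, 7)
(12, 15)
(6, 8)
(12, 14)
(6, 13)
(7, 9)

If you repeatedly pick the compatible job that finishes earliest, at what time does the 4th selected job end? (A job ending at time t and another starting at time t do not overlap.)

By end time: (1,4), (4,5), (5,7), (6,8), (7,9), (6,13), (12,14), (12,15).
Pick (1,4); next start ≥ 4 → (4,5); next start ≥ 5 → (5,7); next start ≥ 7 → (7,9); next start ≥ 9 → (12,14).
Selected: (1,4) (4,5) (5,7) (7,9) (12,14)

9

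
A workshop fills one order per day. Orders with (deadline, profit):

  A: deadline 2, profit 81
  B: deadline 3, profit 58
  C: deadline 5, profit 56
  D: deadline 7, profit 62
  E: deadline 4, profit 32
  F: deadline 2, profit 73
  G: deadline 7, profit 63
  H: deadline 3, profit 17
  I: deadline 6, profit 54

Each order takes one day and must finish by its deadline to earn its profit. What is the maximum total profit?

447

Sort by profit descending; place each in the latest free slot ≤ its deadline.
Profit order: A=81 F=73 G=63 D=62 B=58 C=56 I=54 E=32 H=17
Assign: A→slot 2, F→slot 1, G→slot 7, D→slot 6, B→slot 3, C→slot 5, I→slot 4, E skipped, H skipped.
Slots: [1:F] [2:A] [3:B] [4:I] [5:C] [6:D] [7:G]
Profit = 73 + 81 + 58 + 54 + 56 + 62 + 63 = 447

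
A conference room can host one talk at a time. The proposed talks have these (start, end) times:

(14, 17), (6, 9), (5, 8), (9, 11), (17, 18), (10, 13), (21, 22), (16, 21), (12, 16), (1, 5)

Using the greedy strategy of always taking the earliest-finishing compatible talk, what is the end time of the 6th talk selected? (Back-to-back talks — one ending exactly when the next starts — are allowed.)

22

Sorted by end: (1,5)  (5,8)  (6,9)  (9,11)  (10,13)  (12,16)  (14,17)  (17,18)  (16,21)  (21,22)
take (1,5); take (5,8); take (9,11); take (12,16); take (17,18); take (21,22).
Selected: (1,5) (5,8) (9,11) (12,16) (17,18) (21,22)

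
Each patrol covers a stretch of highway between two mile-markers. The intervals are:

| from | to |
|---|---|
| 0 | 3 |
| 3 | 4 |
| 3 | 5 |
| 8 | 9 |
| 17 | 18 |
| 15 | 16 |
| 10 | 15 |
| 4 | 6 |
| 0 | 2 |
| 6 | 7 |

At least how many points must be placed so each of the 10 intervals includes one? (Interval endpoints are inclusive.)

6

By right end: [0,2]  [0,3]  [3,4]  [3,5]  [4,6]  [6,7]  [8,9]  [10,15]  [15,16]  [17,18]
[0,2] uncovered → point at 2; [3,4] uncovered → point at 4; [6,7] uncovered → point at 7; [8,9] uncovered → point at 9; [10,15] uncovered → point at 15; [17,18] uncovered → point at 18.
Points: 2, 4, 7, 9, 15, 18 (6 total).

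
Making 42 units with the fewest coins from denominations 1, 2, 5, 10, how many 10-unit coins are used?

Use the largest denomination that fits, subtract, and repeat.
42 = 4×10 + 1×2
Count of 10: 4

4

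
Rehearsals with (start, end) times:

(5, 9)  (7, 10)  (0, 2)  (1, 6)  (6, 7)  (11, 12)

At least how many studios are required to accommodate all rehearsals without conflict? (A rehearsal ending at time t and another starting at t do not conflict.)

Events (time:±→running): 0:+→1 1:+→2 … peak 2.

2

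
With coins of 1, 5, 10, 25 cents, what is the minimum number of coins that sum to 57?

57 − 2×25→7 − 1×5→2 − 2×1→0
Total coins = 2 + 1 + 2 = 5

5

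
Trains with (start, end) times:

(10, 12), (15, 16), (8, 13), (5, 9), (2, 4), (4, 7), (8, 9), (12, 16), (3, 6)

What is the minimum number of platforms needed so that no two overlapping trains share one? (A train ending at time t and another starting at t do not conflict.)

Count concurrent intervals with a sweep; the peak is the room count.
starts: [2, 3, 4, 5, 8, 8, 10, 12, 15]
ends:   [4, 6, 7, 9, 9, 12, 13, 16, 16]
s2→1 s3→2 e4→1 s4→2 s5→3  — peak 3.

3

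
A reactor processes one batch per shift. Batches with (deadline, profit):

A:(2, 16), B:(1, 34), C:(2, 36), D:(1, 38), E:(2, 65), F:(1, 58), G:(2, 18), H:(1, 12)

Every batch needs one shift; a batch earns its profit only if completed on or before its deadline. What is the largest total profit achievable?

123

Sort by profit descending; place each in the latest free slot ≤ its deadline.
Profit order: E=65 F=58 D=38 C=36 B=34 G=18 A=16 H=12
Assign: E→slot 2, F→slot 1, D skipped, C skipped, B skipped, G skipped, A skipped, H skipped.
Slots: [1:F] [2:E]
Profit = 58 + 65 = 123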